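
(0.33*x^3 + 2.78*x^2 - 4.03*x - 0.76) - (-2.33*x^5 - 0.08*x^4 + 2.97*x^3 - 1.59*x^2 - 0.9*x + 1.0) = 2.33*x^5 + 0.08*x^4 - 2.64*x^3 + 4.37*x^2 - 3.13*x - 1.76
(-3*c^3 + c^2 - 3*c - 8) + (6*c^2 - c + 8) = -3*c^3 + 7*c^2 - 4*c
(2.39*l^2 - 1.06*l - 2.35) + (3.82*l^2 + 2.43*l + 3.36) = 6.21*l^2 + 1.37*l + 1.01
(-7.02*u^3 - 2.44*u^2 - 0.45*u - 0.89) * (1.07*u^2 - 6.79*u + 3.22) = -7.5114*u^5 + 45.055*u^4 - 6.5183*u^3 - 5.7536*u^2 + 4.5941*u - 2.8658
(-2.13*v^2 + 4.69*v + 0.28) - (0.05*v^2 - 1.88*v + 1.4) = -2.18*v^2 + 6.57*v - 1.12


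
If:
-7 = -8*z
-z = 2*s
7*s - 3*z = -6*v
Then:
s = -7/16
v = 91/96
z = 7/8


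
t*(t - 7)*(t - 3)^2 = t^4 - 13*t^3 + 51*t^2 - 63*t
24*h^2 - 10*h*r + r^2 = (-6*h + r)*(-4*h + r)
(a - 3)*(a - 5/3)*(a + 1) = a^3 - 11*a^2/3 + a/3 + 5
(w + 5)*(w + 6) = w^2 + 11*w + 30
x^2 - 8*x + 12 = (x - 6)*(x - 2)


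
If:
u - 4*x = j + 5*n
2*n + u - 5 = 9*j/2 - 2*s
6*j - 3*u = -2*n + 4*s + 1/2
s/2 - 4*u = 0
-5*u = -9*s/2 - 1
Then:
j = -383/651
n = 1259/868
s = -8/31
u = -1/31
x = -2491/1488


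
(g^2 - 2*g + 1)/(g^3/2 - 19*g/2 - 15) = 2*(-g^2 + 2*g - 1)/(-g^3 + 19*g + 30)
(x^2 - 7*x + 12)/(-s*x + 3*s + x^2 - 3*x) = (x - 4)/(-s + x)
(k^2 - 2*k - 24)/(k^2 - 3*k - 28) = (k - 6)/(k - 7)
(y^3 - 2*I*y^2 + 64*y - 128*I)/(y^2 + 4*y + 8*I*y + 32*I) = (y^2 - 10*I*y - 16)/(y + 4)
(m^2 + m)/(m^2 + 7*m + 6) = m/(m + 6)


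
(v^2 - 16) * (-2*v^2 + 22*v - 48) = -2*v^4 + 22*v^3 - 16*v^2 - 352*v + 768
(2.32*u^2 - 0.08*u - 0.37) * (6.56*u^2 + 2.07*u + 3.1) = 15.2192*u^4 + 4.2776*u^3 + 4.5992*u^2 - 1.0139*u - 1.147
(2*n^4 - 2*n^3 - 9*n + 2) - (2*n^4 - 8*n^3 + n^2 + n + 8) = 6*n^3 - n^2 - 10*n - 6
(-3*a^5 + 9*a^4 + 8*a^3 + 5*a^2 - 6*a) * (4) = -12*a^5 + 36*a^4 + 32*a^3 + 20*a^2 - 24*a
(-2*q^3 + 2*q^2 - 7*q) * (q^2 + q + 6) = -2*q^5 - 17*q^3 + 5*q^2 - 42*q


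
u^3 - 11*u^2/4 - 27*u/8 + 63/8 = (u - 3)*(u - 3/2)*(u + 7/4)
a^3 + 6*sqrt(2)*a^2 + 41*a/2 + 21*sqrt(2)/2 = (a + sqrt(2))*(a + 3*sqrt(2)/2)*(a + 7*sqrt(2)/2)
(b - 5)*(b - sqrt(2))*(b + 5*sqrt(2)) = b^3 - 5*b^2 + 4*sqrt(2)*b^2 - 20*sqrt(2)*b - 10*b + 50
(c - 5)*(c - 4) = c^2 - 9*c + 20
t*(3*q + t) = 3*q*t + t^2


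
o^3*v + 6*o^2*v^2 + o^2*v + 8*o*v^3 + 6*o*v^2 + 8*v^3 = (o + 2*v)*(o + 4*v)*(o*v + v)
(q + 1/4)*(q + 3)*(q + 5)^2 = q^4 + 53*q^3/4 + 233*q^2/4 + 355*q/4 + 75/4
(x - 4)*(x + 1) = x^2 - 3*x - 4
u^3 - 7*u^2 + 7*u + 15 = (u - 5)*(u - 3)*(u + 1)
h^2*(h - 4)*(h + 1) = h^4 - 3*h^3 - 4*h^2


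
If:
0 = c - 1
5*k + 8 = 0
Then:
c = 1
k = -8/5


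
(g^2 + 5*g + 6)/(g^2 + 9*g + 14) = (g + 3)/(g + 7)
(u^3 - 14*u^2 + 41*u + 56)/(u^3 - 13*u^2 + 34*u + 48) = (u - 7)/(u - 6)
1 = 1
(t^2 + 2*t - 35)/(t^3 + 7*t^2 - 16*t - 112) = (t - 5)/(t^2 - 16)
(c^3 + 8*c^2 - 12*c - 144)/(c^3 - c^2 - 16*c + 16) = (c^2 + 12*c + 36)/(c^2 + 3*c - 4)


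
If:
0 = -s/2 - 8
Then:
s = -16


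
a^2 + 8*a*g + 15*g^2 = (a + 3*g)*(a + 5*g)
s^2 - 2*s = s*(s - 2)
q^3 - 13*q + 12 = (q - 3)*(q - 1)*(q + 4)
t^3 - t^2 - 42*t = t*(t - 7)*(t + 6)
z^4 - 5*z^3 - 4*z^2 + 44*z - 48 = (z - 4)*(z - 2)^2*(z + 3)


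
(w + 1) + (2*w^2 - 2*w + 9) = 2*w^2 - w + 10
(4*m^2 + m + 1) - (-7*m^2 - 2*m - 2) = 11*m^2 + 3*m + 3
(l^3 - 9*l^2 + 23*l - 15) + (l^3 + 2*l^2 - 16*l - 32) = 2*l^3 - 7*l^2 + 7*l - 47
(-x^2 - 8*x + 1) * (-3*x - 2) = 3*x^3 + 26*x^2 + 13*x - 2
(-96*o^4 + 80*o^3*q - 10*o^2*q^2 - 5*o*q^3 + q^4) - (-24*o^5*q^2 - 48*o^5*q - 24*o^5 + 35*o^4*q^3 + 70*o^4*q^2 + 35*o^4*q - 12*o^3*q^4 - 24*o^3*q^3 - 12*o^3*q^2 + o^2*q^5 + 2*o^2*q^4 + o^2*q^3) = 24*o^5*q^2 + 48*o^5*q + 24*o^5 - 35*o^4*q^3 - 70*o^4*q^2 - 35*o^4*q - 96*o^4 + 12*o^3*q^4 + 24*o^3*q^3 + 12*o^3*q^2 + 80*o^3*q - o^2*q^5 - 2*o^2*q^4 - o^2*q^3 - 10*o^2*q^2 - 5*o*q^3 + q^4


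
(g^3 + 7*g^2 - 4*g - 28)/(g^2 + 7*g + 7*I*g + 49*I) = (g^2 - 4)/(g + 7*I)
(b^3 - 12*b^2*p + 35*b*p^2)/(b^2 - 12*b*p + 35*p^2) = b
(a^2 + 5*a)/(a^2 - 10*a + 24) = a*(a + 5)/(a^2 - 10*a + 24)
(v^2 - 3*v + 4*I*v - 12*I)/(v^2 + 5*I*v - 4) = (v - 3)/(v + I)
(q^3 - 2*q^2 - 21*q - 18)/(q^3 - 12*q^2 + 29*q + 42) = (q + 3)/(q - 7)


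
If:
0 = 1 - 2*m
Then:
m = 1/2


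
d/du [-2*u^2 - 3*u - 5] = -4*u - 3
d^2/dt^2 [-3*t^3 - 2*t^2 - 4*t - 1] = -18*t - 4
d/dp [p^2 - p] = 2*p - 1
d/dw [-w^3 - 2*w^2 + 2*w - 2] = -3*w^2 - 4*w + 2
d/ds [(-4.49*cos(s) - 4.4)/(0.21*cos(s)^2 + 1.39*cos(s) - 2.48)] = (0.9429*sin(s)^2 - 1.848*cos(s) - 18.1941)*sin(s)/(0.21*cos(s)^2 + 1.39*cos(s) - 2.48)^2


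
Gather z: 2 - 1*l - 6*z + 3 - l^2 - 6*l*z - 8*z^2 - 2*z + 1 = -l^2 - l - 8*z^2 + z*(-6*l - 8) + 6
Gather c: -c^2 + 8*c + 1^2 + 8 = -c^2 + 8*c + 9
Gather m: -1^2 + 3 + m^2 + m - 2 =m^2 + m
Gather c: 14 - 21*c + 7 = 21 - 21*c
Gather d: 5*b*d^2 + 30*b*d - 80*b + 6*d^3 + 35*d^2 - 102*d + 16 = -80*b + 6*d^3 + d^2*(5*b + 35) + d*(30*b - 102) + 16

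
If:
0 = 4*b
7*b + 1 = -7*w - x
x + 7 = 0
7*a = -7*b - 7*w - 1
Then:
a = -1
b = 0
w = 6/7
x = -7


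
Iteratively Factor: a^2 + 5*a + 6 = (a + 3)*(a + 2)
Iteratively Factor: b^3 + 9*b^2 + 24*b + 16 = (b + 4)*(b^2 + 5*b + 4) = (b + 1)*(b + 4)*(b + 4)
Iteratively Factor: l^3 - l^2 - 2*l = (l + 1)*(l^2 - 2*l) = l*(l + 1)*(l - 2)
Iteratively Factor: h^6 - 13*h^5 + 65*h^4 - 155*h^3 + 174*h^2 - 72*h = (h)*(h^5 - 13*h^4 + 65*h^3 - 155*h^2 + 174*h - 72) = h*(h - 2)*(h^4 - 11*h^3 + 43*h^2 - 69*h + 36) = h*(h - 4)*(h - 2)*(h^3 - 7*h^2 + 15*h - 9) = h*(h - 4)*(h - 3)*(h - 2)*(h^2 - 4*h + 3) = h*(h - 4)*(h - 3)^2*(h - 2)*(h - 1)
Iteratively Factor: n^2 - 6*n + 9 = (n - 3)*(n - 3)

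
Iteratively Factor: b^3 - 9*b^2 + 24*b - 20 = (b - 5)*(b^2 - 4*b + 4) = (b - 5)*(b - 2)*(b - 2)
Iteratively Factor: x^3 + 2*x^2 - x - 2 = (x + 1)*(x^2 + x - 2) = (x - 1)*(x + 1)*(x + 2)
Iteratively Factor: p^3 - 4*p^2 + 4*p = (p - 2)*(p^2 - 2*p) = p*(p - 2)*(p - 2)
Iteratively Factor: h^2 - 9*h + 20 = (h - 5)*(h - 4)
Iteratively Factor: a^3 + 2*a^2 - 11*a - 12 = (a - 3)*(a^2 + 5*a + 4) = (a - 3)*(a + 1)*(a + 4)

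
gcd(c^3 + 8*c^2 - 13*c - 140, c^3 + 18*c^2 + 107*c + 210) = c^2 + 12*c + 35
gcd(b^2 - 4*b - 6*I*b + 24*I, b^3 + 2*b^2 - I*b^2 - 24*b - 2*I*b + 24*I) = b - 4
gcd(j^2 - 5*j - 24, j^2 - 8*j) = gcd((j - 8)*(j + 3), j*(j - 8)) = j - 8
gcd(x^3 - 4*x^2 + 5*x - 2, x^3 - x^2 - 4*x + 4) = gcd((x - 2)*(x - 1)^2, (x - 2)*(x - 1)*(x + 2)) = x^2 - 3*x + 2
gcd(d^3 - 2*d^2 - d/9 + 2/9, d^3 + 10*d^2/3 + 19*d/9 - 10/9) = d - 1/3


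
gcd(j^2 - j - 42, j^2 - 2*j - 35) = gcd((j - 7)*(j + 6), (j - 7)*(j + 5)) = j - 7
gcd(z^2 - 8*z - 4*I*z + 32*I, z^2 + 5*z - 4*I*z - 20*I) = z - 4*I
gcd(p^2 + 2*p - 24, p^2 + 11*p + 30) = p + 6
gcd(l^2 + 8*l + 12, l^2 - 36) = l + 6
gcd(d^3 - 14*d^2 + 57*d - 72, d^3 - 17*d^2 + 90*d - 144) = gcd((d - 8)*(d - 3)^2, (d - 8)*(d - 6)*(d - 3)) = d^2 - 11*d + 24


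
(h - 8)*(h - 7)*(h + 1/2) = h^3 - 29*h^2/2 + 97*h/2 + 28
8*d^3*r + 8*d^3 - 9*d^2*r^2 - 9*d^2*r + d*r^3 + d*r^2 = (-8*d + r)*(-d + r)*(d*r + d)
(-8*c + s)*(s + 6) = -8*c*s - 48*c + s^2 + 6*s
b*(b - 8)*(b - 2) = b^3 - 10*b^2 + 16*b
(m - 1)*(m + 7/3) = m^2 + 4*m/3 - 7/3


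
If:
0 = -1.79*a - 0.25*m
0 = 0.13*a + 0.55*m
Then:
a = 0.00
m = 0.00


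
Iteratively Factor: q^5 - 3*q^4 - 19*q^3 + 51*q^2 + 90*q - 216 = (q - 4)*(q^4 + q^3 - 15*q^2 - 9*q + 54) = (q - 4)*(q + 3)*(q^3 - 2*q^2 - 9*q + 18) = (q - 4)*(q - 3)*(q + 3)*(q^2 + q - 6) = (q - 4)*(q - 3)*(q - 2)*(q + 3)*(q + 3)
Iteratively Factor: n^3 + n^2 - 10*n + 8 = (n - 2)*(n^2 + 3*n - 4) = (n - 2)*(n - 1)*(n + 4)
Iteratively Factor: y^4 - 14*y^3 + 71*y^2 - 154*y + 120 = (y - 5)*(y^3 - 9*y^2 + 26*y - 24) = (y - 5)*(y - 3)*(y^2 - 6*y + 8) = (y - 5)*(y - 3)*(y - 2)*(y - 4)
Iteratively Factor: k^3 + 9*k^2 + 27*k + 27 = (k + 3)*(k^2 + 6*k + 9) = (k + 3)^2*(k + 3)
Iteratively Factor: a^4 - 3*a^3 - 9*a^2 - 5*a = (a)*(a^3 - 3*a^2 - 9*a - 5) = a*(a + 1)*(a^2 - 4*a - 5) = a*(a + 1)^2*(a - 5)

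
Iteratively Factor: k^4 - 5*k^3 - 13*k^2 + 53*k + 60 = (k + 3)*(k^3 - 8*k^2 + 11*k + 20) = (k - 5)*(k + 3)*(k^2 - 3*k - 4) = (k - 5)*(k - 4)*(k + 3)*(k + 1)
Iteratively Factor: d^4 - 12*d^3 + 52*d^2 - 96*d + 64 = (d - 2)*(d^3 - 10*d^2 + 32*d - 32) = (d - 4)*(d - 2)*(d^2 - 6*d + 8) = (d - 4)*(d - 2)^2*(d - 4)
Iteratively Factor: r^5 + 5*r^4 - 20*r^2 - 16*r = (r + 4)*(r^4 + r^3 - 4*r^2 - 4*r) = r*(r + 4)*(r^3 + r^2 - 4*r - 4) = r*(r + 2)*(r + 4)*(r^2 - r - 2) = r*(r + 1)*(r + 2)*(r + 4)*(r - 2)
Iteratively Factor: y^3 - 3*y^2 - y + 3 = (y - 1)*(y^2 - 2*y - 3) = (y - 3)*(y - 1)*(y + 1)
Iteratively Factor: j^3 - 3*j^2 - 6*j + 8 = (j - 4)*(j^2 + j - 2) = (j - 4)*(j + 2)*(j - 1)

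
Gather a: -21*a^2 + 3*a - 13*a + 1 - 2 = -21*a^2 - 10*a - 1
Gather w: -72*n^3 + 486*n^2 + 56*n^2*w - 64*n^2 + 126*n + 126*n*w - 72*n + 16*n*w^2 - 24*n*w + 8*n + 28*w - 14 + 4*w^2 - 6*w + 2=-72*n^3 + 422*n^2 + 62*n + w^2*(16*n + 4) + w*(56*n^2 + 102*n + 22) - 12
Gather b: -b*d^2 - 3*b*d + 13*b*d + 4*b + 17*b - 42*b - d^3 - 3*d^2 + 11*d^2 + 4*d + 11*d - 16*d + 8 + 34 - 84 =b*(-d^2 + 10*d - 21) - d^3 + 8*d^2 - d - 42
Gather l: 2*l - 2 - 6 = 2*l - 8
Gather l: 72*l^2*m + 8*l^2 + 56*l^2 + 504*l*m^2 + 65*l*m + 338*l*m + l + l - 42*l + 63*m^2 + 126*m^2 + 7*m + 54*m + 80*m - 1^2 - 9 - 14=l^2*(72*m + 64) + l*(504*m^2 + 403*m - 40) + 189*m^2 + 141*m - 24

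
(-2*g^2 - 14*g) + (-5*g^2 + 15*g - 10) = -7*g^2 + g - 10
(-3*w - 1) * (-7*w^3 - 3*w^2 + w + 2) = 21*w^4 + 16*w^3 - 7*w - 2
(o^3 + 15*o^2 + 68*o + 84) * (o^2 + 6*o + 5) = o^5 + 21*o^4 + 163*o^3 + 567*o^2 + 844*o + 420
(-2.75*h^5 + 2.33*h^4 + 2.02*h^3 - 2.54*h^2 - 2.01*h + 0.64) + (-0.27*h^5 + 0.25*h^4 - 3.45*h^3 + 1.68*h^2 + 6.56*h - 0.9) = -3.02*h^5 + 2.58*h^4 - 1.43*h^3 - 0.86*h^2 + 4.55*h - 0.26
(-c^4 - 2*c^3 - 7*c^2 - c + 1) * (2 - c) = c^5 + 3*c^3 - 13*c^2 - 3*c + 2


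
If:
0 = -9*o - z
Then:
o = -z/9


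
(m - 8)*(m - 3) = m^2 - 11*m + 24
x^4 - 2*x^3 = x^3*(x - 2)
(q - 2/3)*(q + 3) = q^2 + 7*q/3 - 2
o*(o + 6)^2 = o^3 + 12*o^2 + 36*o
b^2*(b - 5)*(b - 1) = b^4 - 6*b^3 + 5*b^2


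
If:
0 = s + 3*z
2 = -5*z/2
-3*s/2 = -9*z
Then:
No Solution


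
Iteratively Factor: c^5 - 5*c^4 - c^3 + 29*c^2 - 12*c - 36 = (c - 3)*(c^4 - 2*c^3 - 7*c^2 + 8*c + 12) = (c - 3)^2*(c^3 + c^2 - 4*c - 4) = (c - 3)^2*(c + 2)*(c^2 - c - 2) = (c - 3)^2*(c + 1)*(c + 2)*(c - 2)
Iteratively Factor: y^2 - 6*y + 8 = (y - 2)*(y - 4)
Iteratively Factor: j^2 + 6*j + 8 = (j + 4)*(j + 2)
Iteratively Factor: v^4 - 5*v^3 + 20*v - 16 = (v - 4)*(v^3 - v^2 - 4*v + 4) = (v - 4)*(v + 2)*(v^2 - 3*v + 2) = (v - 4)*(v - 1)*(v + 2)*(v - 2)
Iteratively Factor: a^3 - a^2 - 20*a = (a - 5)*(a^2 + 4*a) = a*(a - 5)*(a + 4)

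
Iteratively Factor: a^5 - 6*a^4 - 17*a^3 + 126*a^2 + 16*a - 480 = (a - 3)*(a^4 - 3*a^3 - 26*a^2 + 48*a + 160) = (a - 4)*(a - 3)*(a^3 + a^2 - 22*a - 40) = (a - 4)*(a - 3)*(a + 4)*(a^2 - 3*a - 10) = (a - 4)*(a - 3)*(a + 2)*(a + 4)*(a - 5)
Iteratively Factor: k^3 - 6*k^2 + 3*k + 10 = (k - 5)*(k^2 - k - 2) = (k - 5)*(k - 2)*(k + 1)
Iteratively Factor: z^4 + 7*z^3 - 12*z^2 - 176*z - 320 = (z - 5)*(z^3 + 12*z^2 + 48*z + 64) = (z - 5)*(z + 4)*(z^2 + 8*z + 16) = (z - 5)*(z + 4)^2*(z + 4)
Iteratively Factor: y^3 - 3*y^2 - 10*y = (y)*(y^2 - 3*y - 10) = y*(y + 2)*(y - 5)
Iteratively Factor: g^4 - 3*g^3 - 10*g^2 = (g - 5)*(g^3 + 2*g^2) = (g - 5)*(g + 2)*(g^2) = g*(g - 5)*(g + 2)*(g)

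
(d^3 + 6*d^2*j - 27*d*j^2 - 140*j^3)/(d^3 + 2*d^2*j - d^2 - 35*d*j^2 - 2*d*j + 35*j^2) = (d + 4*j)/(d - 1)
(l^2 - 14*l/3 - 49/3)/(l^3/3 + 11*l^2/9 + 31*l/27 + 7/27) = 9*(l - 7)/(3*l^2 + 4*l + 1)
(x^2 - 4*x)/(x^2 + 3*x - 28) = x/(x + 7)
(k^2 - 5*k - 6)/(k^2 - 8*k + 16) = (k^2 - 5*k - 6)/(k^2 - 8*k + 16)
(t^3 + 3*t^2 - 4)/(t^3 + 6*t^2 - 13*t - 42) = (t^2 + t - 2)/(t^2 + 4*t - 21)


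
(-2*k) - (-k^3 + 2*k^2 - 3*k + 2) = k^3 - 2*k^2 + k - 2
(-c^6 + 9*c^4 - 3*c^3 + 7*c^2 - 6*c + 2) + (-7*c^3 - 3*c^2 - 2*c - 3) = -c^6 + 9*c^4 - 10*c^3 + 4*c^2 - 8*c - 1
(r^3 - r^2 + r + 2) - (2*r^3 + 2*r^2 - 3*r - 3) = -r^3 - 3*r^2 + 4*r + 5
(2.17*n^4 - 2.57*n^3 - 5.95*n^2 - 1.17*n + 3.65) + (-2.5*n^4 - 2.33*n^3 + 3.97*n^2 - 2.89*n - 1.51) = -0.33*n^4 - 4.9*n^3 - 1.98*n^2 - 4.06*n + 2.14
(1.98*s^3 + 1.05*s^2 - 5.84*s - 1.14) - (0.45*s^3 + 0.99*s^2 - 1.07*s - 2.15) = 1.53*s^3 + 0.0600000000000001*s^2 - 4.77*s + 1.01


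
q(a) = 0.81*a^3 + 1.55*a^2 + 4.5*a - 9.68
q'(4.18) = 59.92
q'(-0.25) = 3.88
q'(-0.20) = 3.98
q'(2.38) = 25.64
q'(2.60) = 28.99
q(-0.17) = -10.40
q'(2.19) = 22.94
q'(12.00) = 391.62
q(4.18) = 95.37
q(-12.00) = -1240.16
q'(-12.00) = 317.22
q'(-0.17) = 4.04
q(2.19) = 16.12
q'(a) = 2.43*a^2 + 3.1*a + 4.5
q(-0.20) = -10.52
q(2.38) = 20.73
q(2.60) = 26.73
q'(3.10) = 37.46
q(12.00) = 1667.20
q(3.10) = 43.30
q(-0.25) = -10.72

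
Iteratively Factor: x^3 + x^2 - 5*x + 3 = (x + 3)*(x^2 - 2*x + 1) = (x - 1)*(x + 3)*(x - 1)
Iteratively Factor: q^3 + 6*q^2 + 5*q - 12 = (q - 1)*(q^2 + 7*q + 12) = (q - 1)*(q + 3)*(q + 4)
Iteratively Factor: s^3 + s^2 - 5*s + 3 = (s - 1)*(s^2 + 2*s - 3) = (s - 1)*(s + 3)*(s - 1)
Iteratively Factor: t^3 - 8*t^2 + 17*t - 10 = (t - 2)*(t^2 - 6*t + 5) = (t - 5)*(t - 2)*(t - 1)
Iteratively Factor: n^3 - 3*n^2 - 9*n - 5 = (n + 1)*(n^2 - 4*n - 5) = (n - 5)*(n + 1)*(n + 1)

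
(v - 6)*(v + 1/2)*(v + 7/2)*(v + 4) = v^4 + 2*v^3 - 121*v^2/4 - 199*v/2 - 42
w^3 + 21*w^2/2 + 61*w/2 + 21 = (w + 1)*(w + 7/2)*(w + 6)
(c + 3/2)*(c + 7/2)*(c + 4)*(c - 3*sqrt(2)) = c^4 - 3*sqrt(2)*c^3 + 9*c^3 - 27*sqrt(2)*c^2 + 101*c^2/4 - 303*sqrt(2)*c/4 + 21*c - 63*sqrt(2)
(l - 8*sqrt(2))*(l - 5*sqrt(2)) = l^2 - 13*sqrt(2)*l + 80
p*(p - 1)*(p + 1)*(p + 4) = p^4 + 4*p^3 - p^2 - 4*p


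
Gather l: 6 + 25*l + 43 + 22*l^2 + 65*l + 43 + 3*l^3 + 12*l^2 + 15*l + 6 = 3*l^3 + 34*l^2 + 105*l + 98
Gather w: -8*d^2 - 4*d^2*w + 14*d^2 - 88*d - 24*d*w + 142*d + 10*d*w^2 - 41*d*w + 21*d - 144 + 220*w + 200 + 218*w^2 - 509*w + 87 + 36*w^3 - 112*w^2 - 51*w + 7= 6*d^2 + 75*d + 36*w^3 + w^2*(10*d + 106) + w*(-4*d^2 - 65*d - 340) + 150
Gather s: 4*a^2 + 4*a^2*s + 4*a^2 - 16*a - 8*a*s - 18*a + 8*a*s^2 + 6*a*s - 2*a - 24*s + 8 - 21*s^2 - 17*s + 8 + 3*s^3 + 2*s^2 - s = 8*a^2 - 36*a + 3*s^3 + s^2*(8*a - 19) + s*(4*a^2 - 2*a - 42) + 16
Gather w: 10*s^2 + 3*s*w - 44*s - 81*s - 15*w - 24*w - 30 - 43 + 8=10*s^2 - 125*s + w*(3*s - 39) - 65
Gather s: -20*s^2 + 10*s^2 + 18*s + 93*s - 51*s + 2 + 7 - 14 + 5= -10*s^2 + 60*s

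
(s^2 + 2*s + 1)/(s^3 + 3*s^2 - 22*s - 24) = (s + 1)/(s^2 + 2*s - 24)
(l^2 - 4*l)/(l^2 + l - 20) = l/(l + 5)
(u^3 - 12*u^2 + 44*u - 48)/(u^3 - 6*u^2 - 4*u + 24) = (u - 4)/(u + 2)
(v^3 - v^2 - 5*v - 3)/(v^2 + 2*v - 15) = (v^2 + 2*v + 1)/(v + 5)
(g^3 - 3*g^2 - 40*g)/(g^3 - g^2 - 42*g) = (-g^2 + 3*g + 40)/(-g^2 + g + 42)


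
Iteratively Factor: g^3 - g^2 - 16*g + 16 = (g - 1)*(g^2 - 16) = (g - 4)*(g - 1)*(g + 4)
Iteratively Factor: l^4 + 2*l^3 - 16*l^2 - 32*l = (l + 4)*(l^3 - 2*l^2 - 8*l) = (l + 2)*(l + 4)*(l^2 - 4*l) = l*(l + 2)*(l + 4)*(l - 4)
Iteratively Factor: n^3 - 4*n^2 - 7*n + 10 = (n - 5)*(n^2 + n - 2) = (n - 5)*(n + 2)*(n - 1)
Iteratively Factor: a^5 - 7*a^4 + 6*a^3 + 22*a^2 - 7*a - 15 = (a - 1)*(a^4 - 6*a^3 + 22*a + 15) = (a - 3)*(a - 1)*(a^3 - 3*a^2 - 9*a - 5) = (a - 3)*(a - 1)*(a + 1)*(a^2 - 4*a - 5) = (a - 3)*(a - 1)*(a + 1)^2*(a - 5)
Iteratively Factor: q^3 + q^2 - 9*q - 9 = (q - 3)*(q^2 + 4*q + 3) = (q - 3)*(q + 1)*(q + 3)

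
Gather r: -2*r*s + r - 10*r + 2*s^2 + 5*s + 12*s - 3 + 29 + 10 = r*(-2*s - 9) + 2*s^2 + 17*s + 36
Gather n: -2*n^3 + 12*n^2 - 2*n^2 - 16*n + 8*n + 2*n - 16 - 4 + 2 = -2*n^3 + 10*n^2 - 6*n - 18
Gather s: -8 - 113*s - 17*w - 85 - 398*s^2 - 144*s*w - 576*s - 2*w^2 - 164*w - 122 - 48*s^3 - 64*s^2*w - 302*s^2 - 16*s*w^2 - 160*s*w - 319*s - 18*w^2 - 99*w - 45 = -48*s^3 + s^2*(-64*w - 700) + s*(-16*w^2 - 304*w - 1008) - 20*w^2 - 280*w - 260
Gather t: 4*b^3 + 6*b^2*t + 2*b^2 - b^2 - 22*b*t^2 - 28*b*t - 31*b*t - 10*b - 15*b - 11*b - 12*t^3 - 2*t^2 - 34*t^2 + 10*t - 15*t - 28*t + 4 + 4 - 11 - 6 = 4*b^3 + b^2 - 36*b - 12*t^3 + t^2*(-22*b - 36) + t*(6*b^2 - 59*b - 33) - 9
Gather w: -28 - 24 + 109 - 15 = 42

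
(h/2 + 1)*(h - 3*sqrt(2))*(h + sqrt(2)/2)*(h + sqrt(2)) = h^4/2 - 3*sqrt(2)*h^3/4 + h^3 - 4*h^2 - 3*sqrt(2)*h^2/2 - 8*h - 3*sqrt(2)*h/2 - 3*sqrt(2)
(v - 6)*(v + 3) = v^2 - 3*v - 18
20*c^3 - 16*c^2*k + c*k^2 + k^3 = (-2*c + k)^2*(5*c + k)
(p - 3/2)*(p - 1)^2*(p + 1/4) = p^4 - 13*p^3/4 + 25*p^2/8 - p/2 - 3/8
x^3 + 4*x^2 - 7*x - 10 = (x - 2)*(x + 1)*(x + 5)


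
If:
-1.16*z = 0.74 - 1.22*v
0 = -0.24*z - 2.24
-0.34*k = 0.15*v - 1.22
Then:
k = 7.24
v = -8.27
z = -9.33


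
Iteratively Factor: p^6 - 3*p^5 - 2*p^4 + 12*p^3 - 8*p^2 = (p)*(p^5 - 3*p^4 - 2*p^3 + 12*p^2 - 8*p) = p^2*(p^4 - 3*p^3 - 2*p^2 + 12*p - 8) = p^2*(p - 2)*(p^3 - p^2 - 4*p + 4) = p^2*(p - 2)^2*(p^2 + p - 2) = p^2*(p - 2)^2*(p + 2)*(p - 1)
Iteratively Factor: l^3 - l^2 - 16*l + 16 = (l - 1)*(l^2 - 16) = (l - 4)*(l - 1)*(l + 4)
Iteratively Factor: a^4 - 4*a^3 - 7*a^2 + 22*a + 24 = (a + 2)*(a^3 - 6*a^2 + 5*a + 12) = (a - 4)*(a + 2)*(a^2 - 2*a - 3) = (a - 4)*(a + 1)*(a + 2)*(a - 3)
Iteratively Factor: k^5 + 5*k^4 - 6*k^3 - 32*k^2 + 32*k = (k + 4)*(k^4 + k^3 - 10*k^2 + 8*k) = (k - 1)*(k + 4)*(k^3 + 2*k^2 - 8*k) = k*(k - 1)*(k + 4)*(k^2 + 2*k - 8) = k*(k - 1)*(k + 4)^2*(k - 2)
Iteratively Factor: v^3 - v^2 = (v - 1)*(v^2) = v*(v - 1)*(v)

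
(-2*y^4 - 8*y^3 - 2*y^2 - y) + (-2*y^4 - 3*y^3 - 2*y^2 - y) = -4*y^4 - 11*y^3 - 4*y^2 - 2*y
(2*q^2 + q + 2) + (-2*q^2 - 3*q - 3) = -2*q - 1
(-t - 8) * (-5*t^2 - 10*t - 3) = 5*t^3 + 50*t^2 + 83*t + 24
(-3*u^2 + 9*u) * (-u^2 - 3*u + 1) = 3*u^4 - 30*u^2 + 9*u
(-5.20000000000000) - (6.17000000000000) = -11.3700000000000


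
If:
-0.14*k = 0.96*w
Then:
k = -6.85714285714286*w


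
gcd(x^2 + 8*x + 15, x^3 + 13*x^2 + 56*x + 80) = x + 5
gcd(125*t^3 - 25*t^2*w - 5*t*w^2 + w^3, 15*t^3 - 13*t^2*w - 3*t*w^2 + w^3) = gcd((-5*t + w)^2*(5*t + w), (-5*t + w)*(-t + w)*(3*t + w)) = 5*t - w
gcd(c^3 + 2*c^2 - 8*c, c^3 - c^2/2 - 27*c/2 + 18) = c + 4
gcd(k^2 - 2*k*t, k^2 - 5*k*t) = k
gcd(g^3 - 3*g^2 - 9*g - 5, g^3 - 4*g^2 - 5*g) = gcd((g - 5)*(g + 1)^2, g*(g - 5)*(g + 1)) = g^2 - 4*g - 5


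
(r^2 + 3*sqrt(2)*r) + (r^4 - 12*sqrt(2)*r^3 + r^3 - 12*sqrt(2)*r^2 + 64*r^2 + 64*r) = r^4 - 12*sqrt(2)*r^3 + r^3 - 12*sqrt(2)*r^2 + 65*r^2 + 3*sqrt(2)*r + 64*r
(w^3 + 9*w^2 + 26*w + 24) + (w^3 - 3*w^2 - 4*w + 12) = 2*w^3 + 6*w^2 + 22*w + 36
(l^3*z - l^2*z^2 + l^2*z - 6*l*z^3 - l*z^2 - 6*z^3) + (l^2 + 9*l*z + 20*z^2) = l^3*z - l^2*z^2 + l^2*z + l^2 - 6*l*z^3 - l*z^2 + 9*l*z - 6*z^3 + 20*z^2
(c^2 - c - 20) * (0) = 0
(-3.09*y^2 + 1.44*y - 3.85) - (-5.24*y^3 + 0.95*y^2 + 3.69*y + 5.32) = 5.24*y^3 - 4.04*y^2 - 2.25*y - 9.17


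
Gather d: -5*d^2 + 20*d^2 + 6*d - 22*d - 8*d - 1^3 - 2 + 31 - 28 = 15*d^2 - 24*d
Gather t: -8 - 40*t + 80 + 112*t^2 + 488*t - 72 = 112*t^2 + 448*t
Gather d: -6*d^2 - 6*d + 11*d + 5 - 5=-6*d^2 + 5*d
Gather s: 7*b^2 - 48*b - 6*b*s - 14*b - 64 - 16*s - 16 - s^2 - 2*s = 7*b^2 - 62*b - s^2 + s*(-6*b - 18) - 80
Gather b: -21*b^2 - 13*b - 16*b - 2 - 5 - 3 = -21*b^2 - 29*b - 10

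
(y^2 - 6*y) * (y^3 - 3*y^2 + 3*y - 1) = y^5 - 9*y^4 + 21*y^3 - 19*y^2 + 6*y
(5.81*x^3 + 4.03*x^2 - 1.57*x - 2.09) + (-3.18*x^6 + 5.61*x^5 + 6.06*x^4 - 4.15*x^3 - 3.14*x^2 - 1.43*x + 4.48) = -3.18*x^6 + 5.61*x^5 + 6.06*x^4 + 1.66*x^3 + 0.89*x^2 - 3.0*x + 2.39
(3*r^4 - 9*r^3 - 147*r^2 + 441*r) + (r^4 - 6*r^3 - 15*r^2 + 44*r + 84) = 4*r^4 - 15*r^3 - 162*r^2 + 485*r + 84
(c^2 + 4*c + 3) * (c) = c^3 + 4*c^2 + 3*c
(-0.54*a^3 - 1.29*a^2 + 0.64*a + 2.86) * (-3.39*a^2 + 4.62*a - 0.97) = 1.8306*a^5 + 1.8783*a^4 - 7.6056*a^3 - 5.4873*a^2 + 12.5924*a - 2.7742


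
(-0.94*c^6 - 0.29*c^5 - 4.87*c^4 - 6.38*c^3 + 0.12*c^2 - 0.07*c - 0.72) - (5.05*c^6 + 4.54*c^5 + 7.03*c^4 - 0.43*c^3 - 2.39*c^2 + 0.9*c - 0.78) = -5.99*c^6 - 4.83*c^5 - 11.9*c^4 - 5.95*c^3 + 2.51*c^2 - 0.97*c + 0.0600000000000001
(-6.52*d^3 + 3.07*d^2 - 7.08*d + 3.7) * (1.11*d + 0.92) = -7.2372*d^4 - 2.5907*d^3 - 5.0344*d^2 - 2.4066*d + 3.404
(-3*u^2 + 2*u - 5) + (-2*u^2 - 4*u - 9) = -5*u^2 - 2*u - 14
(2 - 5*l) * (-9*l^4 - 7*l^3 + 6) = 45*l^5 + 17*l^4 - 14*l^3 - 30*l + 12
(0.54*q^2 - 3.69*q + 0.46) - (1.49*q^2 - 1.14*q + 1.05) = -0.95*q^2 - 2.55*q - 0.59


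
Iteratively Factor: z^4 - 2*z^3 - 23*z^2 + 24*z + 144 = (z - 4)*(z^3 + 2*z^2 - 15*z - 36) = (z - 4)*(z + 3)*(z^2 - z - 12) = (z - 4)^2*(z + 3)*(z + 3)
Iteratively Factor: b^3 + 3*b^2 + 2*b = (b)*(b^2 + 3*b + 2) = b*(b + 2)*(b + 1)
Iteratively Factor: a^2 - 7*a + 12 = (a - 4)*(a - 3)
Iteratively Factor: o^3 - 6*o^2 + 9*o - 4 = (o - 1)*(o^2 - 5*o + 4) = (o - 1)^2*(o - 4)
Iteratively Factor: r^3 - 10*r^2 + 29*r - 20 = (r - 5)*(r^2 - 5*r + 4) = (r - 5)*(r - 1)*(r - 4)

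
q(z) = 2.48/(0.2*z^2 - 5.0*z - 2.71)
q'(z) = 2.48*(5.0 - 0.4*z)/(0.2*z^2 - 5.0*z - 2.71)^2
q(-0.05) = -1.01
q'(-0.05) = 2.06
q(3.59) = -0.14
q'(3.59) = 0.03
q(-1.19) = 0.70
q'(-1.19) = 1.09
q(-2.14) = 0.28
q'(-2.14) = 0.18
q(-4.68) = 0.10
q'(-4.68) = 0.03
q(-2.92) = 0.18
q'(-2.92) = 0.08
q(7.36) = -0.09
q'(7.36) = 0.01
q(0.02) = -0.88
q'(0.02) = 1.57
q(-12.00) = 0.03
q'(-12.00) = 0.00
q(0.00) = -0.92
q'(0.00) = 1.69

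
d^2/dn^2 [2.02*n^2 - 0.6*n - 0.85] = 4.04000000000000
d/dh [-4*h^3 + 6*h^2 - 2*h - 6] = -12*h^2 + 12*h - 2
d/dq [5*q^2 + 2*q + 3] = 10*q + 2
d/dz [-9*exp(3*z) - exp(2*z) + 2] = (-27*exp(z) - 2)*exp(2*z)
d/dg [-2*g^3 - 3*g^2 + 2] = 6*g*(-g - 1)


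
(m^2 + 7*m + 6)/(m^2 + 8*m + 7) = (m + 6)/(m + 7)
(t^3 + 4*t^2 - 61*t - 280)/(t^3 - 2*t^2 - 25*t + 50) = (t^2 - t - 56)/(t^2 - 7*t + 10)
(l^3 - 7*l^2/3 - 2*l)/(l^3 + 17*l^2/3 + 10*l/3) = (l - 3)/(l + 5)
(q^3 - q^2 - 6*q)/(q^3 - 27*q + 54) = q*(q + 2)/(q^2 + 3*q - 18)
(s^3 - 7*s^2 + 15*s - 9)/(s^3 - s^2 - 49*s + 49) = (s^2 - 6*s + 9)/(s^2 - 49)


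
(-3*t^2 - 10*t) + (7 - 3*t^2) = -6*t^2 - 10*t + 7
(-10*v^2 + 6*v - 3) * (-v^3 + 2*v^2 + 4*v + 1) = 10*v^5 - 26*v^4 - 25*v^3 + 8*v^2 - 6*v - 3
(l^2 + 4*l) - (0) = l^2 + 4*l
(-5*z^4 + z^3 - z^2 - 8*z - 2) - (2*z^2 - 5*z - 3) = -5*z^4 + z^3 - 3*z^2 - 3*z + 1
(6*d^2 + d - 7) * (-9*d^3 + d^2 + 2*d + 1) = -54*d^5 - 3*d^4 + 76*d^3 + d^2 - 13*d - 7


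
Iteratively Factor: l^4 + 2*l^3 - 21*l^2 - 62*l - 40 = (l + 2)*(l^3 - 21*l - 20) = (l - 5)*(l + 2)*(l^2 + 5*l + 4) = (l - 5)*(l + 2)*(l + 4)*(l + 1)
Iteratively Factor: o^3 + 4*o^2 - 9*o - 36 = (o - 3)*(o^2 + 7*o + 12) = (o - 3)*(o + 4)*(o + 3)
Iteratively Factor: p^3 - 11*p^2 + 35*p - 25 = (p - 1)*(p^2 - 10*p + 25) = (p - 5)*(p - 1)*(p - 5)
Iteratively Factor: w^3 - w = (w)*(w^2 - 1) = w*(w + 1)*(w - 1)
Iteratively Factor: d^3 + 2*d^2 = (d)*(d^2 + 2*d) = d^2*(d + 2)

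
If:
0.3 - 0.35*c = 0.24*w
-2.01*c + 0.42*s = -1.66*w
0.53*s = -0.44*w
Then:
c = 0.42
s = -0.53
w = 0.64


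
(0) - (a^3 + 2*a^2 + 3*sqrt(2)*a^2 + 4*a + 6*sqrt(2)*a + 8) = -a^3 - 3*sqrt(2)*a^2 - 2*a^2 - 6*sqrt(2)*a - 4*a - 8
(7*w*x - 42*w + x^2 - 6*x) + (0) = 7*w*x - 42*w + x^2 - 6*x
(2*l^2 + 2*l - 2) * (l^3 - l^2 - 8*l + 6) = 2*l^5 - 20*l^3 - 2*l^2 + 28*l - 12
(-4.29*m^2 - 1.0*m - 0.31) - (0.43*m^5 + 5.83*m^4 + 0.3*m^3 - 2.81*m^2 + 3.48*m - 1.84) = -0.43*m^5 - 5.83*m^4 - 0.3*m^3 - 1.48*m^2 - 4.48*m + 1.53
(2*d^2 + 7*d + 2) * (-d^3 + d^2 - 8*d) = -2*d^5 - 5*d^4 - 11*d^3 - 54*d^2 - 16*d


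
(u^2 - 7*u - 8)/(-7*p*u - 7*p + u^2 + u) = (8 - u)/(7*p - u)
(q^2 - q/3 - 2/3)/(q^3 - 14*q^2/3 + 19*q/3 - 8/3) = (3*q + 2)/(3*q^2 - 11*q + 8)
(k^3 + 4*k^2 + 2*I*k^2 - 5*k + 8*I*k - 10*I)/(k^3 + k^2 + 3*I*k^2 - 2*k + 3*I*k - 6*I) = (k^2 + k*(5 + 2*I) + 10*I)/(k^2 + k*(2 + 3*I) + 6*I)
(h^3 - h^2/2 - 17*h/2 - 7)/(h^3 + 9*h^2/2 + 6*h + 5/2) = (2*h^2 - 3*h - 14)/(2*h^2 + 7*h + 5)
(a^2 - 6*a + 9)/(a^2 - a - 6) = (a - 3)/(a + 2)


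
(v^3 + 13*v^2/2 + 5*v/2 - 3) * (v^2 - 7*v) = v^5 - v^4/2 - 43*v^3 - 41*v^2/2 + 21*v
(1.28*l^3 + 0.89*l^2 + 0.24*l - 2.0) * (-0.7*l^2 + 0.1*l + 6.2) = -0.896*l^5 - 0.495*l^4 + 7.857*l^3 + 6.942*l^2 + 1.288*l - 12.4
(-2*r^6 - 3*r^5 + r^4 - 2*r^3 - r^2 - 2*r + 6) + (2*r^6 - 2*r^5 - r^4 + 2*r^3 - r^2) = -5*r^5 - 2*r^2 - 2*r + 6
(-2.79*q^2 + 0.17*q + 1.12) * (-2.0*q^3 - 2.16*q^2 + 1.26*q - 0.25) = 5.58*q^5 + 5.6864*q^4 - 6.1226*q^3 - 1.5075*q^2 + 1.3687*q - 0.28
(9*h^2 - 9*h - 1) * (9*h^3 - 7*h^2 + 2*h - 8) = 81*h^5 - 144*h^4 + 72*h^3 - 83*h^2 + 70*h + 8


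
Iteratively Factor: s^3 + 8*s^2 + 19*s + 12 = (s + 1)*(s^2 + 7*s + 12) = (s + 1)*(s + 3)*(s + 4)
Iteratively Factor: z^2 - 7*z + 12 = (z - 4)*(z - 3)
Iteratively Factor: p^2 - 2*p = (p)*(p - 2)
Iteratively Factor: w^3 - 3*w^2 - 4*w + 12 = (w - 2)*(w^2 - w - 6) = (w - 3)*(w - 2)*(w + 2)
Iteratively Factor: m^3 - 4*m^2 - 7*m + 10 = (m - 1)*(m^2 - 3*m - 10) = (m - 5)*(m - 1)*(m + 2)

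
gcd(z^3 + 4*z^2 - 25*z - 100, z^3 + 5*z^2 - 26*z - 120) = z^2 - z - 20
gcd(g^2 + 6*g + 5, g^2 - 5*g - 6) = g + 1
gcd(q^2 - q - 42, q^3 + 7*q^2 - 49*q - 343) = q - 7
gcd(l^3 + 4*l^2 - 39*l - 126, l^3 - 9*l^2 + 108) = l^2 - 3*l - 18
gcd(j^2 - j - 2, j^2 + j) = j + 1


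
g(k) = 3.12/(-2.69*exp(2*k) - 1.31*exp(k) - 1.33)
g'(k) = 3.12*(5.38*exp(2*k) + 1.31*exp(k))/(-2.69*exp(2*k) - 1.31*exp(k) - 1.33)^2 = (16.7856*exp(k) + 4.0872)*exp(k)/(2.69*exp(2*k) + 1.31*exp(k) + 1.33)^2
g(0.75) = -0.19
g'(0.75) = 0.32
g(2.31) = -0.01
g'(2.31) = 0.02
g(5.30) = -0.00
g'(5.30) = 0.00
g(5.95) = -0.00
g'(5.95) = 0.00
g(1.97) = -0.02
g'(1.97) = 0.04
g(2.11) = -0.02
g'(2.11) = 0.03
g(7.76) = -0.00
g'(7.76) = 0.00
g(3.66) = -0.00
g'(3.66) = 0.00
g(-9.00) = -2.35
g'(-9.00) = 0.00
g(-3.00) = -2.23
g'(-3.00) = 0.12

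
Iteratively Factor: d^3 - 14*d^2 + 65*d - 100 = (d - 4)*(d^2 - 10*d + 25) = (d - 5)*(d - 4)*(d - 5)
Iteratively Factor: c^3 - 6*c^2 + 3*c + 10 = (c - 2)*(c^2 - 4*c - 5) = (c - 2)*(c + 1)*(c - 5)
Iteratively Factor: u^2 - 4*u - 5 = (u - 5)*(u + 1)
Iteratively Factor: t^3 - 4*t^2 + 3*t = (t - 3)*(t^2 - t) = t*(t - 3)*(t - 1)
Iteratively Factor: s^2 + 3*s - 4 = (s + 4)*(s - 1)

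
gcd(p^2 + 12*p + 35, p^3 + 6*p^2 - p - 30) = p + 5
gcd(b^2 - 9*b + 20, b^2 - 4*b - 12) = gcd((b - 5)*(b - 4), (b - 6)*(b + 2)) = 1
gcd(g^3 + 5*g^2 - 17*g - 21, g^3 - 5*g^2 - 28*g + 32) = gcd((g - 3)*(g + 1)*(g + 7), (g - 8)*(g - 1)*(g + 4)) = 1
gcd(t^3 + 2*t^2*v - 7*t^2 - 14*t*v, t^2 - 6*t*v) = t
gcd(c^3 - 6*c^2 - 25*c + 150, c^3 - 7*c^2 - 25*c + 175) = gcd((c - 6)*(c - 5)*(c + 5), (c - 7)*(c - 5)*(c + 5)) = c^2 - 25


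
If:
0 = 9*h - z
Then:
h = z/9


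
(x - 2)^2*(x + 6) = x^3 + 2*x^2 - 20*x + 24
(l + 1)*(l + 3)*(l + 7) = l^3 + 11*l^2 + 31*l + 21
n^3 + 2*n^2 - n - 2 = (n - 1)*(n + 1)*(n + 2)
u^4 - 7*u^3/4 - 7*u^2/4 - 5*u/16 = u*(u - 5/2)*(u + 1/4)*(u + 1/2)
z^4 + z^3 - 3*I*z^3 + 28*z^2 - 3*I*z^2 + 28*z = z*(z + 1)*(z - 7*I)*(z + 4*I)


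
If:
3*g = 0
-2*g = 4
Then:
No Solution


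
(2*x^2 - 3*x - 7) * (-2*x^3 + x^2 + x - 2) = -4*x^5 + 8*x^4 + 13*x^3 - 14*x^2 - x + 14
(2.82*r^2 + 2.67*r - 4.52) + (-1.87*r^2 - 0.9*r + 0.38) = 0.95*r^2 + 1.77*r - 4.14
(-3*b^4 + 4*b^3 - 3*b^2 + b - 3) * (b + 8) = -3*b^5 - 20*b^4 + 29*b^3 - 23*b^2 + 5*b - 24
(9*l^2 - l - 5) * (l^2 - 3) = 9*l^4 - l^3 - 32*l^2 + 3*l + 15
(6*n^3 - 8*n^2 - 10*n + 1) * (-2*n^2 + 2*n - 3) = -12*n^5 + 28*n^4 - 14*n^3 + 2*n^2 + 32*n - 3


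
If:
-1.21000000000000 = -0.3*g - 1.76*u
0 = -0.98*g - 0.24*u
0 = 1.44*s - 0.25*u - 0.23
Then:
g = -0.18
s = 0.28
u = 0.72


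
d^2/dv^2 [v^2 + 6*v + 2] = 2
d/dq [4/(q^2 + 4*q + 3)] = 8*(-q - 2)/(q^2 + 4*q + 3)^2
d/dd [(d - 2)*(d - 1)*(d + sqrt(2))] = 3*d^2 - 6*d + 2*sqrt(2)*d - 3*sqrt(2) + 2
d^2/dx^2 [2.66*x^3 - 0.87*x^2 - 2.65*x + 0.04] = 15.96*x - 1.74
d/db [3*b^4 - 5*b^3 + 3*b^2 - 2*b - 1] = 12*b^3 - 15*b^2 + 6*b - 2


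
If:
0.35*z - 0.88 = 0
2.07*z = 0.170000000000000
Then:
No Solution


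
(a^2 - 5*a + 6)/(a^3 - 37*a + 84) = (a - 2)/(a^2 + 3*a - 28)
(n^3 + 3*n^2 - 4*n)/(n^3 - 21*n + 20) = n*(n + 4)/(n^2 + n - 20)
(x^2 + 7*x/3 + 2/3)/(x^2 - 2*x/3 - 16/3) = (3*x + 1)/(3*x - 8)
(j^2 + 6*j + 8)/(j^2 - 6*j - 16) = (j + 4)/(j - 8)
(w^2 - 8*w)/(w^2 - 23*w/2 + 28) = 2*w/(2*w - 7)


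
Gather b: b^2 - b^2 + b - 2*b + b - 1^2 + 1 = 0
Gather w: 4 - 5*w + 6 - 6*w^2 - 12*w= -6*w^2 - 17*w + 10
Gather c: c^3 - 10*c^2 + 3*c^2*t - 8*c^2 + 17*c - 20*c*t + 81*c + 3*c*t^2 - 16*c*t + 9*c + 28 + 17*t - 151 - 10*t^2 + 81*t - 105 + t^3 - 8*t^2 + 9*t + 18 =c^3 + c^2*(3*t - 18) + c*(3*t^2 - 36*t + 107) + t^3 - 18*t^2 + 107*t - 210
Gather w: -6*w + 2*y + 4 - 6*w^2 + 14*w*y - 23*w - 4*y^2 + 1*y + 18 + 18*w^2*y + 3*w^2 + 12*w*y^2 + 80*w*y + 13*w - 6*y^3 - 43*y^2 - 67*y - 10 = w^2*(18*y - 3) + w*(12*y^2 + 94*y - 16) - 6*y^3 - 47*y^2 - 64*y + 12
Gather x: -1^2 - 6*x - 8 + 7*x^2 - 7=7*x^2 - 6*x - 16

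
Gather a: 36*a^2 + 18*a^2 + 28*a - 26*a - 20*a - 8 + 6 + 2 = 54*a^2 - 18*a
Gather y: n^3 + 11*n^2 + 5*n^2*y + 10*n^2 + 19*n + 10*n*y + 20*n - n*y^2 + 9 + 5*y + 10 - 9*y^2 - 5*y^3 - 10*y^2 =n^3 + 21*n^2 + 39*n - 5*y^3 + y^2*(-n - 19) + y*(5*n^2 + 10*n + 5) + 19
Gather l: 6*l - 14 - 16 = 6*l - 30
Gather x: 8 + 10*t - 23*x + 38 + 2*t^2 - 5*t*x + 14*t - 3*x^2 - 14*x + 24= 2*t^2 + 24*t - 3*x^2 + x*(-5*t - 37) + 70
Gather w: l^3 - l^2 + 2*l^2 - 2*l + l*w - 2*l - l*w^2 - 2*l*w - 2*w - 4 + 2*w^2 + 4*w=l^3 + l^2 - 4*l + w^2*(2 - l) + w*(2 - l) - 4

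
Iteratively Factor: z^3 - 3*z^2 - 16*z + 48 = (z - 4)*(z^2 + z - 12) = (z - 4)*(z - 3)*(z + 4)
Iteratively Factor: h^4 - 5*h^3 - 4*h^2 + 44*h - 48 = (h - 2)*(h^3 - 3*h^2 - 10*h + 24) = (h - 4)*(h - 2)*(h^2 + h - 6) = (h - 4)*(h - 2)^2*(h + 3)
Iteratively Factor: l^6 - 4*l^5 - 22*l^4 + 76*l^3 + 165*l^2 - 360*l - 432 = (l + 3)*(l^5 - 7*l^4 - l^3 + 79*l^2 - 72*l - 144) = (l - 3)*(l + 3)*(l^4 - 4*l^3 - 13*l^2 + 40*l + 48) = (l - 3)*(l + 3)^2*(l^3 - 7*l^2 + 8*l + 16) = (l - 3)*(l + 1)*(l + 3)^2*(l^2 - 8*l + 16) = (l - 4)*(l - 3)*(l + 1)*(l + 3)^2*(l - 4)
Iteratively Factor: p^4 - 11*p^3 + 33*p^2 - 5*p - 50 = (p + 1)*(p^3 - 12*p^2 + 45*p - 50) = (p - 5)*(p + 1)*(p^2 - 7*p + 10) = (p - 5)*(p - 2)*(p + 1)*(p - 5)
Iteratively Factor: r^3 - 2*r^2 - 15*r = (r)*(r^2 - 2*r - 15) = r*(r - 5)*(r + 3)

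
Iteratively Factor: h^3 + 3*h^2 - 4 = (h + 2)*(h^2 + h - 2) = (h - 1)*(h + 2)*(h + 2)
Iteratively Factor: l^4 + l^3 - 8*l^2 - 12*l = (l + 2)*(l^3 - l^2 - 6*l) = (l - 3)*(l + 2)*(l^2 + 2*l) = l*(l - 3)*(l + 2)*(l + 2)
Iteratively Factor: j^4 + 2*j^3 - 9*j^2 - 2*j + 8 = (j - 1)*(j^3 + 3*j^2 - 6*j - 8) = (j - 2)*(j - 1)*(j^2 + 5*j + 4) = (j - 2)*(j - 1)*(j + 1)*(j + 4)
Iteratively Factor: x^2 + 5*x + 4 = (x + 1)*(x + 4)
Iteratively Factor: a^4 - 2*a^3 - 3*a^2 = (a)*(a^3 - 2*a^2 - 3*a) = a*(a - 3)*(a^2 + a) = a^2*(a - 3)*(a + 1)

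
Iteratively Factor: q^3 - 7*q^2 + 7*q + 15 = (q + 1)*(q^2 - 8*q + 15) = (q - 5)*(q + 1)*(q - 3)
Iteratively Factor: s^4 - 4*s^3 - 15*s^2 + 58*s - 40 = (s - 2)*(s^3 - 2*s^2 - 19*s + 20) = (s - 2)*(s - 1)*(s^2 - s - 20) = (s - 2)*(s - 1)*(s + 4)*(s - 5)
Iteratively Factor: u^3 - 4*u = (u + 2)*(u^2 - 2*u) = (u - 2)*(u + 2)*(u)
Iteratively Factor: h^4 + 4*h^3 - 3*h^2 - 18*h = (h + 3)*(h^3 + h^2 - 6*h) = (h + 3)^2*(h^2 - 2*h) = (h - 2)*(h + 3)^2*(h)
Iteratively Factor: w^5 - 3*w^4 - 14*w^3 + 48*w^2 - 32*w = (w - 2)*(w^4 - w^3 - 16*w^2 + 16*w) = (w - 2)*(w + 4)*(w^3 - 5*w^2 + 4*w) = (w - 2)*(w - 1)*(w + 4)*(w^2 - 4*w) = (w - 4)*(w - 2)*(w - 1)*(w + 4)*(w)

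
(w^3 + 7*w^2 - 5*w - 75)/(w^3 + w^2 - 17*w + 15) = (w + 5)/(w - 1)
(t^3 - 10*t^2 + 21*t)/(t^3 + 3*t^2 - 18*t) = (t - 7)/(t + 6)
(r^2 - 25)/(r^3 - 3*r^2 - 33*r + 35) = (r - 5)/(r^2 - 8*r + 7)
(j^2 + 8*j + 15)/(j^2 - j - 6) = (j^2 + 8*j + 15)/(j^2 - j - 6)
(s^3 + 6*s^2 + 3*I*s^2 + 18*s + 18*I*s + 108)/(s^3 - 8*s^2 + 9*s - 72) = (s^2 + 6*s*(1 + I) + 36*I)/(s^2 + s*(-8 + 3*I) - 24*I)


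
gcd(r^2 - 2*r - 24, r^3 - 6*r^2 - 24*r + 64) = r + 4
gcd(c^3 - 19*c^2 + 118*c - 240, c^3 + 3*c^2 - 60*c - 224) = c - 8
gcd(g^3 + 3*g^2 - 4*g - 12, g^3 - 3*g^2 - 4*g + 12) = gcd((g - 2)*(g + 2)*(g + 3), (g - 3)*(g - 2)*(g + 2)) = g^2 - 4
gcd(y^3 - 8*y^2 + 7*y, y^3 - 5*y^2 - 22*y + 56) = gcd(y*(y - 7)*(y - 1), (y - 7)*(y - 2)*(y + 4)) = y - 7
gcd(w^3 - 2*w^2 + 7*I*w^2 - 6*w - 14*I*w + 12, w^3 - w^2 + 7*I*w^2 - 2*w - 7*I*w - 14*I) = w - 2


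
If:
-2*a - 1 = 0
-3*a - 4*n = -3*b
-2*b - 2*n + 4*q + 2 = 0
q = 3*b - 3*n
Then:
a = -1/2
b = -13/2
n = -9/2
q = -6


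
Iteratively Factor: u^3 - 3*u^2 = (u)*(u^2 - 3*u) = u*(u - 3)*(u)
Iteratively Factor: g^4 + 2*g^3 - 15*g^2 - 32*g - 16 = (g + 4)*(g^3 - 2*g^2 - 7*g - 4) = (g + 1)*(g + 4)*(g^2 - 3*g - 4) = (g + 1)^2*(g + 4)*(g - 4)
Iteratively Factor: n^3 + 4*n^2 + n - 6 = (n + 3)*(n^2 + n - 2) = (n + 2)*(n + 3)*(n - 1)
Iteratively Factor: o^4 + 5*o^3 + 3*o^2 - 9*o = (o + 3)*(o^3 + 2*o^2 - 3*o) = (o - 1)*(o + 3)*(o^2 + 3*o) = (o - 1)*(o + 3)^2*(o)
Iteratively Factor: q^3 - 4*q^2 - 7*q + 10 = (q - 5)*(q^2 + q - 2) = (q - 5)*(q + 2)*(q - 1)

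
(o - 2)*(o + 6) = o^2 + 4*o - 12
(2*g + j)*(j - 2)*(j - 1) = 2*g*j^2 - 6*g*j + 4*g + j^3 - 3*j^2 + 2*j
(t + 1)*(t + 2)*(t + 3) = t^3 + 6*t^2 + 11*t + 6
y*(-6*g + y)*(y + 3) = -6*g*y^2 - 18*g*y + y^3 + 3*y^2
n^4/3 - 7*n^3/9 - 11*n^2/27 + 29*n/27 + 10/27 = (n/3 + 1/3)*(n - 2)*(n - 5/3)*(n + 1/3)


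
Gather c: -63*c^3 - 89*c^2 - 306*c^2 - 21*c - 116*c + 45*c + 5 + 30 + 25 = -63*c^3 - 395*c^2 - 92*c + 60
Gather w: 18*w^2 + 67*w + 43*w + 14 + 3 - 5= 18*w^2 + 110*w + 12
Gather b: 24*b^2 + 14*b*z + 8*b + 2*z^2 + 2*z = 24*b^2 + b*(14*z + 8) + 2*z^2 + 2*z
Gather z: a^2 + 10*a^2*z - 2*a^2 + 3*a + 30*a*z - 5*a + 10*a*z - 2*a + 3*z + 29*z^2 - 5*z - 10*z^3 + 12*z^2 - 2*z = -a^2 - 4*a - 10*z^3 + 41*z^2 + z*(10*a^2 + 40*a - 4)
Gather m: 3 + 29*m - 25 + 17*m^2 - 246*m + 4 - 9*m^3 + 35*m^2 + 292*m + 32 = -9*m^3 + 52*m^2 + 75*m + 14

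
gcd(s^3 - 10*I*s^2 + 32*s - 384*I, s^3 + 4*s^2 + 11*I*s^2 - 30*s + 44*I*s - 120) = s + 6*I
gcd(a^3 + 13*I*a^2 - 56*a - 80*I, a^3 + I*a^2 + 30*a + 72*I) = a + 4*I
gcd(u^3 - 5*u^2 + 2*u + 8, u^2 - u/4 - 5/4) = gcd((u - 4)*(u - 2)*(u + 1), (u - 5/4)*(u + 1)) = u + 1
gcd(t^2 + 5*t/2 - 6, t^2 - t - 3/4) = t - 3/2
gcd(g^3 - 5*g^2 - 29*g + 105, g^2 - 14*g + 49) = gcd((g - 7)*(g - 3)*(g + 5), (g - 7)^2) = g - 7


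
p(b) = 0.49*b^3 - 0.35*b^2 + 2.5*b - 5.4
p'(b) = 1.47*b^2 - 0.7*b + 2.5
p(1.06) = -2.56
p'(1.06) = 3.41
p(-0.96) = -8.56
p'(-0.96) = 4.53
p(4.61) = 46.69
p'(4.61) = 30.51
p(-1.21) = -9.81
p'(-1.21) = 5.50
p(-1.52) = -11.73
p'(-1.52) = 6.96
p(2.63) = 7.67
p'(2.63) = 10.83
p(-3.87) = -48.72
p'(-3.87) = 27.23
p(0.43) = -4.35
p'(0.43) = 2.47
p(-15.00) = -1775.40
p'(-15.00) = 343.75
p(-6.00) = -138.84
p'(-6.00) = 59.62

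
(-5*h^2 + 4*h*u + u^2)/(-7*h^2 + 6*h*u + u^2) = (5*h + u)/(7*h + u)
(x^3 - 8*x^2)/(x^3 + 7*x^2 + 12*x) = x*(x - 8)/(x^2 + 7*x + 12)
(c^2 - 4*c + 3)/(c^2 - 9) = (c - 1)/(c + 3)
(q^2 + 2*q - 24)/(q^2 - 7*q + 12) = (q + 6)/(q - 3)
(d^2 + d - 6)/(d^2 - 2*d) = (d + 3)/d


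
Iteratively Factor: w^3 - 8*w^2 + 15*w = (w)*(w^2 - 8*w + 15) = w*(w - 3)*(w - 5)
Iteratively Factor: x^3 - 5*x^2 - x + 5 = (x - 5)*(x^2 - 1) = (x - 5)*(x + 1)*(x - 1)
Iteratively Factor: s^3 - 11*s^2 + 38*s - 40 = (s - 2)*(s^2 - 9*s + 20) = (s - 4)*(s - 2)*(s - 5)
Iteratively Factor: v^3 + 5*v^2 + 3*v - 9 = (v + 3)*(v^2 + 2*v - 3) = (v - 1)*(v + 3)*(v + 3)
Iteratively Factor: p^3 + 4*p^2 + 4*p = (p + 2)*(p^2 + 2*p) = p*(p + 2)*(p + 2)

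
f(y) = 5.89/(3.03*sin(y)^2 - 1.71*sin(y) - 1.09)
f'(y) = 5.89*(-6.06*sin(y)*cos(y) + 1.71*cos(y))/(3.03*sin(y)^2 - 1.71*sin(y) - 1.09)^2 = (10.0719 - 35.6934*sin(y))*cos(y)/(-3.03*sin(y)^2 + 1.71*sin(y) + 1.09)^2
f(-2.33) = 3.38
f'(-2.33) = -8.13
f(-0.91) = 2.74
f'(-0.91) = 5.09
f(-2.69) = 25.25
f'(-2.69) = -424.03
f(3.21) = -6.14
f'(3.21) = -13.57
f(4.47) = 1.72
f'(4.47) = -0.91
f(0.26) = -4.43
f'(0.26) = 0.49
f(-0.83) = 3.23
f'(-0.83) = 7.40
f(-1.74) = 1.66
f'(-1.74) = -0.61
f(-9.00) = 45.54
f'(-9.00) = -1349.67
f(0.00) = -5.40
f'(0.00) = 8.48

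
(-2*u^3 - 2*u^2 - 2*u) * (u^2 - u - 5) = -2*u^5 + 10*u^3 + 12*u^2 + 10*u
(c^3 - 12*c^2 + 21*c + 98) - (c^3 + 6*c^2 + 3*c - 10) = -18*c^2 + 18*c + 108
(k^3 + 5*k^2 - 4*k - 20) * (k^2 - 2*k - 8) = k^5 + 3*k^4 - 22*k^3 - 52*k^2 + 72*k + 160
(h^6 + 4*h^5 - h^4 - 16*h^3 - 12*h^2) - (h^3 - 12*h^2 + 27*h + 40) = h^6 + 4*h^5 - h^4 - 17*h^3 - 27*h - 40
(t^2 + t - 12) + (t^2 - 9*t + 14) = 2*t^2 - 8*t + 2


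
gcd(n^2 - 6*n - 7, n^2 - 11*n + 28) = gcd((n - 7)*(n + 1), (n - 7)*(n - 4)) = n - 7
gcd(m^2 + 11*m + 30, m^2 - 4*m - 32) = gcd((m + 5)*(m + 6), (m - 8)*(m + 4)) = 1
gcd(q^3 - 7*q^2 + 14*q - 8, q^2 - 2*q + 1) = q - 1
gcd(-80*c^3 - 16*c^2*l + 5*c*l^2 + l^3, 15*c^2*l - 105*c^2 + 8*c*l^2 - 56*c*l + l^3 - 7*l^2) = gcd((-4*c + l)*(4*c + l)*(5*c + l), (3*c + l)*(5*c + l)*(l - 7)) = 5*c + l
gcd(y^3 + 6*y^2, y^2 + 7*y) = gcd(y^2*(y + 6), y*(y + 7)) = y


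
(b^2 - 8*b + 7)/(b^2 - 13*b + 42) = (b - 1)/(b - 6)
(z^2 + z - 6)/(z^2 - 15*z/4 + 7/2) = 4*(z + 3)/(4*z - 7)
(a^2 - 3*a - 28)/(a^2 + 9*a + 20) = (a - 7)/(a + 5)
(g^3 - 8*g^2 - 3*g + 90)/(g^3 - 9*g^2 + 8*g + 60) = (g + 3)/(g + 2)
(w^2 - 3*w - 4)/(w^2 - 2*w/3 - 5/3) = 3*(w - 4)/(3*w - 5)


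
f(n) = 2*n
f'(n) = 2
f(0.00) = 0.00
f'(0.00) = 2.00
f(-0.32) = -0.64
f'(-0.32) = 2.00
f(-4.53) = -9.06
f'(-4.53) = 2.00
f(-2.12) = -4.24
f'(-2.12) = 2.00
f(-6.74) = -13.48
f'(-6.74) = 2.00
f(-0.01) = -0.02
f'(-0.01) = 2.00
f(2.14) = 4.28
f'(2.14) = 2.00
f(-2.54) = -5.08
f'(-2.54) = 2.00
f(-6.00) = -12.00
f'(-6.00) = 2.00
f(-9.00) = -18.00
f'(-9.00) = 2.00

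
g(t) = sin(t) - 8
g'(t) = cos(t)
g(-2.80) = -8.33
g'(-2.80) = -0.94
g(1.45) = -7.01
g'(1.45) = 0.12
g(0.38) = -7.63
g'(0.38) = 0.93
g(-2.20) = -8.81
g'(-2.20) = -0.59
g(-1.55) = -9.00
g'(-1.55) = 0.02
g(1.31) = -7.03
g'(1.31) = 0.26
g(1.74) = -7.01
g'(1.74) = -0.17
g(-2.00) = -8.91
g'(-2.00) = -0.42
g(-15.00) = -8.65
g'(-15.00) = -0.76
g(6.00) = -8.28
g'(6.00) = 0.96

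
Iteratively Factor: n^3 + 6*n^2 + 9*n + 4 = (n + 4)*(n^2 + 2*n + 1) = (n + 1)*(n + 4)*(n + 1)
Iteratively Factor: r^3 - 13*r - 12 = (r - 4)*(r^2 + 4*r + 3) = (r - 4)*(r + 1)*(r + 3)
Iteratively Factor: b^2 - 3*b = (b - 3)*(b)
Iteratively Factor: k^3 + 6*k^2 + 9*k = (k + 3)*(k^2 + 3*k) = (k + 3)^2*(k)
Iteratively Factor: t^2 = (t)*(t)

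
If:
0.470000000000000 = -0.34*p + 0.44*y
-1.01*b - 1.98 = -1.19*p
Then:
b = 1.52475247524752*y - 3.58910891089109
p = 1.29411764705882*y - 1.38235294117647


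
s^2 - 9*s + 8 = (s - 8)*(s - 1)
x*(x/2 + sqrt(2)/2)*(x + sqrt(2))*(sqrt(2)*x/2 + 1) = sqrt(2)*x^4/4 + 3*x^3/2 + 3*sqrt(2)*x^2/2 + x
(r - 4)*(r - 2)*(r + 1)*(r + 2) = r^4 - 3*r^3 - 8*r^2 + 12*r + 16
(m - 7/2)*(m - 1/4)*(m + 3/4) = m^3 - 3*m^2 - 31*m/16 + 21/32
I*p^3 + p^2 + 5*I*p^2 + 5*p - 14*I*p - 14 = (p - 2)*(p + 7)*(I*p + 1)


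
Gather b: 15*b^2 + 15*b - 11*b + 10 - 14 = 15*b^2 + 4*b - 4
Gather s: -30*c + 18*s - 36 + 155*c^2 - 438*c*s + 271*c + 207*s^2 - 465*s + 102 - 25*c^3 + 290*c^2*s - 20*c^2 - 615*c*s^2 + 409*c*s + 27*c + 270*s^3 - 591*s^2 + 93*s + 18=-25*c^3 + 135*c^2 + 268*c + 270*s^3 + s^2*(-615*c - 384) + s*(290*c^2 - 29*c - 354) + 84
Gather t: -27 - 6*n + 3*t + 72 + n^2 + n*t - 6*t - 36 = n^2 - 6*n + t*(n - 3) + 9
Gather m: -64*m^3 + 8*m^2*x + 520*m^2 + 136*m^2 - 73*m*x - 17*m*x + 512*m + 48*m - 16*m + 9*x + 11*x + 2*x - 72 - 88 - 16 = -64*m^3 + m^2*(8*x + 656) + m*(544 - 90*x) + 22*x - 176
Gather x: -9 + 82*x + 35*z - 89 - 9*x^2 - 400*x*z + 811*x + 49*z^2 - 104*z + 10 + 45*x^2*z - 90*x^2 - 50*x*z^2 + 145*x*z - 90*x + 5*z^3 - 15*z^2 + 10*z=x^2*(45*z - 99) + x*(-50*z^2 - 255*z + 803) + 5*z^3 + 34*z^2 - 59*z - 88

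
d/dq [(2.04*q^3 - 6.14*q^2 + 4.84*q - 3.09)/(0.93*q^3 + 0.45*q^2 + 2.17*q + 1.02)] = (6.6282*q^4 - 0.148799999999998*q^3 - 0.638300000000001*q^2 - 9.7446*q + 11.6421)/(0.8649*q^6 + 0.837*q^5 + 4.2387*q^4 + 3.8502*q^3 + 5.6269*q^2 + 4.4268*q + 1.0404)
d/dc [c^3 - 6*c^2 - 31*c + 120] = 3*c^2 - 12*c - 31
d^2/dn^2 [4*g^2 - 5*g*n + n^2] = 2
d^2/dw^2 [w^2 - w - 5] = 2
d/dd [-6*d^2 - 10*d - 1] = -12*d - 10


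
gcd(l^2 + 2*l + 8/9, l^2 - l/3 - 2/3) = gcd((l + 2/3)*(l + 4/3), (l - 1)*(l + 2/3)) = l + 2/3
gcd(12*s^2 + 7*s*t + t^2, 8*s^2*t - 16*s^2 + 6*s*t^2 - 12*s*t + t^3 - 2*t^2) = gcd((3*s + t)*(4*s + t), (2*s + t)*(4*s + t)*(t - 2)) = 4*s + t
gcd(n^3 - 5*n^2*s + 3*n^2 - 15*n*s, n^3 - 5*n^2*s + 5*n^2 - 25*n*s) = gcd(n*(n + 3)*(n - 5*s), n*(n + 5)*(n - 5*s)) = -n^2 + 5*n*s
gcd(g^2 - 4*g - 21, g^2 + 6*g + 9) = g + 3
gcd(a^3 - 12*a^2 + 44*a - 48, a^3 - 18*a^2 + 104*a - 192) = a^2 - 10*a + 24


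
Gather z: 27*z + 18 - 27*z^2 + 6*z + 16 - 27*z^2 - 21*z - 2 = -54*z^2 + 12*z + 32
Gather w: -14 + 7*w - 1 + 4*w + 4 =11*w - 11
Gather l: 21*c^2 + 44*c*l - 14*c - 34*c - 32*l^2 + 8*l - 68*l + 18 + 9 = 21*c^2 - 48*c - 32*l^2 + l*(44*c - 60) + 27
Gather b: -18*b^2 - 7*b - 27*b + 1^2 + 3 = -18*b^2 - 34*b + 4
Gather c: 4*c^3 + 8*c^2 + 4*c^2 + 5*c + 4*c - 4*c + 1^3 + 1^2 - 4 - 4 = 4*c^3 + 12*c^2 + 5*c - 6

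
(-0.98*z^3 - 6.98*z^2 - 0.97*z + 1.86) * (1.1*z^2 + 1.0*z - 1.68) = -1.078*z^5 - 8.658*z^4 - 6.4006*z^3 + 12.8024*z^2 + 3.4896*z - 3.1248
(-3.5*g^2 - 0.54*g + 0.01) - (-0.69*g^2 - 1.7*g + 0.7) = -2.81*g^2 + 1.16*g - 0.69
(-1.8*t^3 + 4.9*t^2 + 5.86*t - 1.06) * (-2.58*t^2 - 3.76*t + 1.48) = 4.644*t^5 - 5.874*t^4 - 36.2068*t^3 - 12.0468*t^2 + 12.6584*t - 1.5688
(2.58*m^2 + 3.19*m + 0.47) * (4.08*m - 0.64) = 10.5264*m^3 + 11.364*m^2 - 0.124*m - 0.3008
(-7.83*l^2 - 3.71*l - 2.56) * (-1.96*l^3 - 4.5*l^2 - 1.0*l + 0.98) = 15.3468*l^5 + 42.5066*l^4 + 29.5426*l^3 + 7.5566*l^2 - 1.0758*l - 2.5088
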